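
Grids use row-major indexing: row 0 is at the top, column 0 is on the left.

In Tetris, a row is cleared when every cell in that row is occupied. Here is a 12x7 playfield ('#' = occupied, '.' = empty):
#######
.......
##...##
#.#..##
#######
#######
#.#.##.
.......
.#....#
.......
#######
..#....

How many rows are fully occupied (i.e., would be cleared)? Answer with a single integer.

Answer: 4

Derivation:
Check each row:
  row 0: 0 empty cells -> FULL (clear)
  row 1: 7 empty cells -> not full
  row 2: 3 empty cells -> not full
  row 3: 3 empty cells -> not full
  row 4: 0 empty cells -> FULL (clear)
  row 5: 0 empty cells -> FULL (clear)
  row 6: 3 empty cells -> not full
  row 7: 7 empty cells -> not full
  row 8: 5 empty cells -> not full
  row 9: 7 empty cells -> not full
  row 10: 0 empty cells -> FULL (clear)
  row 11: 6 empty cells -> not full
Total rows cleared: 4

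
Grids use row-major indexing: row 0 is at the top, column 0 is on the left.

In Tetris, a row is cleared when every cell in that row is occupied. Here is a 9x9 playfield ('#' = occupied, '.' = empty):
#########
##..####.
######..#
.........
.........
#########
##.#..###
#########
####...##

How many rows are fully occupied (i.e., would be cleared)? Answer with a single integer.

Check each row:
  row 0: 0 empty cells -> FULL (clear)
  row 1: 3 empty cells -> not full
  row 2: 2 empty cells -> not full
  row 3: 9 empty cells -> not full
  row 4: 9 empty cells -> not full
  row 5: 0 empty cells -> FULL (clear)
  row 6: 3 empty cells -> not full
  row 7: 0 empty cells -> FULL (clear)
  row 8: 3 empty cells -> not full
Total rows cleared: 3

Answer: 3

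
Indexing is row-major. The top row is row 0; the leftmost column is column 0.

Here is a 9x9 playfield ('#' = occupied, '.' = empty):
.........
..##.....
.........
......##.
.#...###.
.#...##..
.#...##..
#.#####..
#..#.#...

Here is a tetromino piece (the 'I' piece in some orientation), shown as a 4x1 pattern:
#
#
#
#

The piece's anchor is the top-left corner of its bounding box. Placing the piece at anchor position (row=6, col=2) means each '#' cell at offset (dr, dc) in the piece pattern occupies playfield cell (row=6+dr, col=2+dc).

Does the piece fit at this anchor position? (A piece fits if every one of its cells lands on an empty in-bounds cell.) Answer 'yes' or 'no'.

Check each piece cell at anchor (6, 2):
  offset (0,0) -> (6,2): empty -> OK
  offset (1,0) -> (7,2): occupied ('#') -> FAIL
  offset (2,0) -> (8,2): empty -> OK
  offset (3,0) -> (9,2): out of bounds -> FAIL
All cells valid: no

Answer: no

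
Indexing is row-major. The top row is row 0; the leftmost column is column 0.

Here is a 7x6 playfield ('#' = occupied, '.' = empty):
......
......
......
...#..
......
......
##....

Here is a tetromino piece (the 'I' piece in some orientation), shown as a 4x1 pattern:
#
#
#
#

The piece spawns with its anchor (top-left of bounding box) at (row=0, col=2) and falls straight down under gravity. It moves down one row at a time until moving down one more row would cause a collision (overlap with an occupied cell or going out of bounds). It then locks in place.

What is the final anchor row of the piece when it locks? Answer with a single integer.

Answer: 3

Derivation:
Spawn at (row=0, col=2). Try each row:
  row 0: fits
  row 1: fits
  row 2: fits
  row 3: fits
  row 4: blocked -> lock at row 3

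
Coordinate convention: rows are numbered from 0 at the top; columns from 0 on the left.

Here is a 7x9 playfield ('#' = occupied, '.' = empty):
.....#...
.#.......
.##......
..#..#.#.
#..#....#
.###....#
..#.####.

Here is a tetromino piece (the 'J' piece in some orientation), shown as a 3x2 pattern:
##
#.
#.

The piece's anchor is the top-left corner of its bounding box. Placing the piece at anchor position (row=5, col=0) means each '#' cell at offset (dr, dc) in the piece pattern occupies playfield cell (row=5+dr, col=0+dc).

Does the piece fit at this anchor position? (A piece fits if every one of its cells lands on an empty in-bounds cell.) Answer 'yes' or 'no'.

Check each piece cell at anchor (5, 0):
  offset (0,0) -> (5,0): empty -> OK
  offset (0,1) -> (5,1): occupied ('#') -> FAIL
  offset (1,0) -> (6,0): empty -> OK
  offset (2,0) -> (7,0): out of bounds -> FAIL
All cells valid: no

Answer: no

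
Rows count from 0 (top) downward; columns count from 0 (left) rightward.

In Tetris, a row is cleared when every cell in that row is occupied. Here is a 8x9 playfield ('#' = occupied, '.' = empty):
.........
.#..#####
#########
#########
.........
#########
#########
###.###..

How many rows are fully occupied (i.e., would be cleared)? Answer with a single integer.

Check each row:
  row 0: 9 empty cells -> not full
  row 1: 3 empty cells -> not full
  row 2: 0 empty cells -> FULL (clear)
  row 3: 0 empty cells -> FULL (clear)
  row 4: 9 empty cells -> not full
  row 5: 0 empty cells -> FULL (clear)
  row 6: 0 empty cells -> FULL (clear)
  row 7: 3 empty cells -> not full
Total rows cleared: 4

Answer: 4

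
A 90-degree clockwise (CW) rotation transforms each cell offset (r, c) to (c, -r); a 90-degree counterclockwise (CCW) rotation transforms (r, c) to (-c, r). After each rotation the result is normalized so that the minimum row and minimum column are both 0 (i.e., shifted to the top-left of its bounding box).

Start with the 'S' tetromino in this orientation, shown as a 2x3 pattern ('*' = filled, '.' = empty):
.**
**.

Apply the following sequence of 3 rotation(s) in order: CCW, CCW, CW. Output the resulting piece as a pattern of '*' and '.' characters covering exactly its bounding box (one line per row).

Start:
.**
**.
After rotation 1 (CCW):
*.
**
.*
After rotation 2 (CCW):
.**
**.
After rotation 3 (CW):
*.
**
.*

Answer: *.
**
.*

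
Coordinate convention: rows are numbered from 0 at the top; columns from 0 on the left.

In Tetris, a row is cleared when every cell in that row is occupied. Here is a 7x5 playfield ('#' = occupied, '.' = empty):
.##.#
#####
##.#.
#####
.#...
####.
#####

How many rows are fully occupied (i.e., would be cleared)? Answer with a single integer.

Answer: 3

Derivation:
Check each row:
  row 0: 2 empty cells -> not full
  row 1: 0 empty cells -> FULL (clear)
  row 2: 2 empty cells -> not full
  row 3: 0 empty cells -> FULL (clear)
  row 4: 4 empty cells -> not full
  row 5: 1 empty cell -> not full
  row 6: 0 empty cells -> FULL (clear)
Total rows cleared: 3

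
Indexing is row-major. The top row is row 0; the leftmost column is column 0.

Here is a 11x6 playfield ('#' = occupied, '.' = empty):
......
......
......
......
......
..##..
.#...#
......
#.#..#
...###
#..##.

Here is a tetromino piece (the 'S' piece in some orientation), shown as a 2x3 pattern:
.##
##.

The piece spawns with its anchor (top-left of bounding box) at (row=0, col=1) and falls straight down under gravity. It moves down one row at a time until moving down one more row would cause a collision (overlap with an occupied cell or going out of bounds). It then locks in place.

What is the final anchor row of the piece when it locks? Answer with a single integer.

Spawn at (row=0, col=1). Try each row:
  row 0: fits
  row 1: fits
  row 2: fits
  row 3: fits
  row 4: blocked -> lock at row 3

Answer: 3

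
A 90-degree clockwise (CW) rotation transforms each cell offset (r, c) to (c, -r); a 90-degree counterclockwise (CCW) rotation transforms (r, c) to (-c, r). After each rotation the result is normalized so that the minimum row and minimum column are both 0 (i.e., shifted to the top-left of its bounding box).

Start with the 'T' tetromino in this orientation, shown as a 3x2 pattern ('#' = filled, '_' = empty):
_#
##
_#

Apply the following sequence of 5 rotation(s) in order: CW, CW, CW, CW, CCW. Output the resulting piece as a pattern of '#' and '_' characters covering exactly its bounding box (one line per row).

Start:
_#
##
_#
After rotation 1 (CW):
_#_
###
After rotation 2 (CW):
#_
##
#_
After rotation 3 (CW):
###
_#_
After rotation 4 (CW):
_#
##
_#
After rotation 5 (CCW):
###
_#_

Answer: ###
_#_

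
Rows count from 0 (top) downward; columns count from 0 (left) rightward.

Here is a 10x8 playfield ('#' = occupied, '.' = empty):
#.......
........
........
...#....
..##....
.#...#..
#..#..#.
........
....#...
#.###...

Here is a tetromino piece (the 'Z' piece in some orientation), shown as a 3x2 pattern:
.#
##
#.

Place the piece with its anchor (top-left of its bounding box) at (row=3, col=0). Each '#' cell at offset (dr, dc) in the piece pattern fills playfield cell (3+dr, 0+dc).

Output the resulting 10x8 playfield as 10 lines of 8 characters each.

Answer: #.......
........
........
.#.#....
####....
##...#..
#..#..#.
........
....#...
#.###...

Derivation:
Fill (3+0,0+1) = (3,1)
Fill (3+1,0+0) = (4,0)
Fill (3+1,0+1) = (4,1)
Fill (3+2,0+0) = (5,0)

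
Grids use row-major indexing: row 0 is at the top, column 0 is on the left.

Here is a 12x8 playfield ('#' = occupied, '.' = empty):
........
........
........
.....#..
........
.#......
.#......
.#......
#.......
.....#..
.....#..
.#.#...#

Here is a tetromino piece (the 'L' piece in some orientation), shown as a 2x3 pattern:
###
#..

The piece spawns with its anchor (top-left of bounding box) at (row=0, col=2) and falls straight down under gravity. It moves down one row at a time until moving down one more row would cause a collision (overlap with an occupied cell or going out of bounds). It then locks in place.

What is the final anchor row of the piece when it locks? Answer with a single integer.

Answer: 10

Derivation:
Spawn at (row=0, col=2). Try each row:
  row 0: fits
  row 1: fits
  row 2: fits
  row 3: fits
  row 4: fits
  row 5: fits
  row 6: fits
  row 7: fits
  row 8: fits
  row 9: fits
  row 10: fits
  row 11: blocked -> lock at row 10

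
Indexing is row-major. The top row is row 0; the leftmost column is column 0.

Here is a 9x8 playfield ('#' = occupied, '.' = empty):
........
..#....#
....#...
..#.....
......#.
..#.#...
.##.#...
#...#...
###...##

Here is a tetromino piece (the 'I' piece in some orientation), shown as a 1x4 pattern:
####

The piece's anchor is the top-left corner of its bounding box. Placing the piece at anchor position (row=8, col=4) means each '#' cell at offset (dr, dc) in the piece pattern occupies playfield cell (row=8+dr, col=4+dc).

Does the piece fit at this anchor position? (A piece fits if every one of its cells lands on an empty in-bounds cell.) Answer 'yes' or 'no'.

Check each piece cell at anchor (8, 4):
  offset (0,0) -> (8,4): empty -> OK
  offset (0,1) -> (8,5): empty -> OK
  offset (0,2) -> (8,6): occupied ('#') -> FAIL
  offset (0,3) -> (8,7): occupied ('#') -> FAIL
All cells valid: no

Answer: no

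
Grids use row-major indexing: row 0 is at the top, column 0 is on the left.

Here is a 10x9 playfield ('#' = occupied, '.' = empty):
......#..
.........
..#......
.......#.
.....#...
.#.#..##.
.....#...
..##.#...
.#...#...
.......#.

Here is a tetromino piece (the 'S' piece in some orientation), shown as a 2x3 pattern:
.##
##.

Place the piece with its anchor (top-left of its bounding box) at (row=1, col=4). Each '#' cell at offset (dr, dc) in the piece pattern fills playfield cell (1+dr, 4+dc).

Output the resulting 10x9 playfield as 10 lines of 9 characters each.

Fill (1+0,4+1) = (1,5)
Fill (1+0,4+2) = (1,6)
Fill (1+1,4+0) = (2,4)
Fill (1+1,4+1) = (2,5)

Answer: ......#..
.....##..
..#.##...
.......#.
.....#...
.#.#..##.
.....#...
..##.#...
.#...#...
.......#.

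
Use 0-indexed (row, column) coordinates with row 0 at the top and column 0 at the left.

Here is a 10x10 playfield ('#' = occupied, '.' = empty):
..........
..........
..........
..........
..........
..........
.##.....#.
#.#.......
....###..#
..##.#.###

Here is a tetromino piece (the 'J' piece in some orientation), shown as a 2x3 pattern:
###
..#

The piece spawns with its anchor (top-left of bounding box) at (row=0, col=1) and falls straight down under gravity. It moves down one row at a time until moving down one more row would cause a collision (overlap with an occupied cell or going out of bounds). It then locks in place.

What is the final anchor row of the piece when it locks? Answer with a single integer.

Spawn at (row=0, col=1). Try each row:
  row 0: fits
  row 1: fits
  row 2: fits
  row 3: fits
  row 4: fits
  row 5: fits
  row 6: blocked -> lock at row 5

Answer: 5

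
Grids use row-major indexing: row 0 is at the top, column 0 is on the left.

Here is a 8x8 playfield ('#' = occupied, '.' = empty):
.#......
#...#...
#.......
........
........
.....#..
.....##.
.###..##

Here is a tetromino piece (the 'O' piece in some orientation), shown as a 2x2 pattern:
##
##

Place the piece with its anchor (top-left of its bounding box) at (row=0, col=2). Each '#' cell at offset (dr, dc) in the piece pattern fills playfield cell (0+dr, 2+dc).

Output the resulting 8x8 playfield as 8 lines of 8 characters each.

Fill (0+0,2+0) = (0,2)
Fill (0+0,2+1) = (0,3)
Fill (0+1,2+0) = (1,2)
Fill (0+1,2+1) = (1,3)

Answer: .###....
#.###...
#.......
........
........
.....#..
.....##.
.###..##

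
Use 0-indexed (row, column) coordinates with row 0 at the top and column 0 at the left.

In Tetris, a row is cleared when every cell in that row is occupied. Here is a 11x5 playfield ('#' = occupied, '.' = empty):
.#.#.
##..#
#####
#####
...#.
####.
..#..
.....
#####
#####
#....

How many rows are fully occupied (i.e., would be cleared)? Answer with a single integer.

Check each row:
  row 0: 3 empty cells -> not full
  row 1: 2 empty cells -> not full
  row 2: 0 empty cells -> FULL (clear)
  row 3: 0 empty cells -> FULL (clear)
  row 4: 4 empty cells -> not full
  row 5: 1 empty cell -> not full
  row 6: 4 empty cells -> not full
  row 7: 5 empty cells -> not full
  row 8: 0 empty cells -> FULL (clear)
  row 9: 0 empty cells -> FULL (clear)
  row 10: 4 empty cells -> not full
Total rows cleared: 4

Answer: 4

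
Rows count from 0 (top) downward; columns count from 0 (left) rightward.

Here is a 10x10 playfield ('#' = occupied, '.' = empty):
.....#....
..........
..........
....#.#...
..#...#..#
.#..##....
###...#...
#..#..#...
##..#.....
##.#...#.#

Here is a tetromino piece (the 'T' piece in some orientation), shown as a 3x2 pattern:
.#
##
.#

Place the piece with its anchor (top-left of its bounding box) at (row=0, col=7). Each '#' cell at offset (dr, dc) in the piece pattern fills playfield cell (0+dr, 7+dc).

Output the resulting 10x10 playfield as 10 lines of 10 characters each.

Answer: .....#..#.
.......##.
........#.
....#.#...
..#...#..#
.#..##....
###...#...
#..#..#...
##..#.....
##.#...#.#

Derivation:
Fill (0+0,7+1) = (0,8)
Fill (0+1,7+0) = (1,7)
Fill (0+1,7+1) = (1,8)
Fill (0+2,7+1) = (2,8)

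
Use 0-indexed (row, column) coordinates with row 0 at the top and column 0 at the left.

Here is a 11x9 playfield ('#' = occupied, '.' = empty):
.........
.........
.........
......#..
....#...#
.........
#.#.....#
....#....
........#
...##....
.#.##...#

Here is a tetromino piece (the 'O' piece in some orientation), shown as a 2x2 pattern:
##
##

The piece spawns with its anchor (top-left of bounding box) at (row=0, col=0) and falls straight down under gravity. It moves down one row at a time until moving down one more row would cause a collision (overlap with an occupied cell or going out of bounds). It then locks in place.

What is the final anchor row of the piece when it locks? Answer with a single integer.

Spawn at (row=0, col=0). Try each row:
  row 0: fits
  row 1: fits
  row 2: fits
  row 3: fits
  row 4: fits
  row 5: blocked -> lock at row 4

Answer: 4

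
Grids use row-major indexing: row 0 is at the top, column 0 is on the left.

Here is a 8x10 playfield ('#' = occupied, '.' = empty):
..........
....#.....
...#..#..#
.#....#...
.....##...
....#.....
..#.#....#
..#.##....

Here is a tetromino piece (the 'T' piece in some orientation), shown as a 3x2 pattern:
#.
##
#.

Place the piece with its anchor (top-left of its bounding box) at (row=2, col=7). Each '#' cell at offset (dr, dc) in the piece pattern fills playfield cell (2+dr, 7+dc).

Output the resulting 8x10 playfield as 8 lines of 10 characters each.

Answer: ..........
....#.....
...#..##.#
.#....###.
.....###..
....#.....
..#.#....#
..#.##....

Derivation:
Fill (2+0,7+0) = (2,7)
Fill (2+1,7+0) = (3,7)
Fill (2+1,7+1) = (3,8)
Fill (2+2,7+0) = (4,7)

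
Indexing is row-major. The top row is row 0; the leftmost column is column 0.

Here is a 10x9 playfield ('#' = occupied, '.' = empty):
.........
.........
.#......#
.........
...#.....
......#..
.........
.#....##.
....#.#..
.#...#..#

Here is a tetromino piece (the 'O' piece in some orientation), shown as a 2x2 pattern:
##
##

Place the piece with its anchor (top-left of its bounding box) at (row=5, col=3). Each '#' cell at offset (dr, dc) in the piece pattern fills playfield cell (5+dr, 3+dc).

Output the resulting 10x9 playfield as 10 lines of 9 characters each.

Answer: .........
.........
.#......#
.........
...#.....
...##.#..
...##....
.#....##.
....#.#..
.#...#..#

Derivation:
Fill (5+0,3+0) = (5,3)
Fill (5+0,3+1) = (5,4)
Fill (5+1,3+0) = (6,3)
Fill (5+1,3+1) = (6,4)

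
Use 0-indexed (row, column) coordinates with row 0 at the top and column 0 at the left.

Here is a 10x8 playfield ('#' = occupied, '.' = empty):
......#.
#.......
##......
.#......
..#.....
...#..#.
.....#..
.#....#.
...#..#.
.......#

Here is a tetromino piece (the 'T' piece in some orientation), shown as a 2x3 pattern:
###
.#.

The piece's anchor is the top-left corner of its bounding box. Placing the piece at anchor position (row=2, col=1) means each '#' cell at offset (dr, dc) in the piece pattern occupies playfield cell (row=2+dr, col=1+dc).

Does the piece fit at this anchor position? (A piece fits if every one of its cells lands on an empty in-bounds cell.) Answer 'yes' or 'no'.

Answer: no

Derivation:
Check each piece cell at anchor (2, 1):
  offset (0,0) -> (2,1): occupied ('#') -> FAIL
  offset (0,1) -> (2,2): empty -> OK
  offset (0,2) -> (2,3): empty -> OK
  offset (1,1) -> (3,2): empty -> OK
All cells valid: no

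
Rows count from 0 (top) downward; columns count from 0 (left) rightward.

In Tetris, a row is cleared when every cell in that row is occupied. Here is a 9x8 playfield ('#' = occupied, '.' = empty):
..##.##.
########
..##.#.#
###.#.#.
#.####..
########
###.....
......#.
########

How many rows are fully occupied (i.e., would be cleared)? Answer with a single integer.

Answer: 3

Derivation:
Check each row:
  row 0: 4 empty cells -> not full
  row 1: 0 empty cells -> FULL (clear)
  row 2: 4 empty cells -> not full
  row 3: 3 empty cells -> not full
  row 4: 3 empty cells -> not full
  row 5: 0 empty cells -> FULL (clear)
  row 6: 5 empty cells -> not full
  row 7: 7 empty cells -> not full
  row 8: 0 empty cells -> FULL (clear)
Total rows cleared: 3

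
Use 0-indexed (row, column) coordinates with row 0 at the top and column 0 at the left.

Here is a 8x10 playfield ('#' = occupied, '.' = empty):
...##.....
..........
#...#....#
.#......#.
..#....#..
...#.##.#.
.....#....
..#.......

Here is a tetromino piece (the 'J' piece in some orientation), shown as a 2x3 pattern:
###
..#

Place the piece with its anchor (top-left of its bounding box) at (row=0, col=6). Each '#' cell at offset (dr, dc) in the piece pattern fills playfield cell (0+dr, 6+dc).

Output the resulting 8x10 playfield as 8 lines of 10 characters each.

Fill (0+0,6+0) = (0,6)
Fill (0+0,6+1) = (0,7)
Fill (0+0,6+2) = (0,8)
Fill (0+1,6+2) = (1,8)

Answer: ...##.###.
........#.
#...#....#
.#......#.
..#....#..
...#.##.#.
.....#....
..#.......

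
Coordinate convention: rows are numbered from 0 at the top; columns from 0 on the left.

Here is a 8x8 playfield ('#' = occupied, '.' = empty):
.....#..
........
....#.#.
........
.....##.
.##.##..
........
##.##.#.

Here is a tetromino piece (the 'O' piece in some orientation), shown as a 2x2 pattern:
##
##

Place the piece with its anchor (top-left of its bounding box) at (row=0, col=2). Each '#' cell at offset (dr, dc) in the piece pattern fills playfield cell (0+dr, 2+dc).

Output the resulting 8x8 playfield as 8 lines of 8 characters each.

Fill (0+0,2+0) = (0,2)
Fill (0+0,2+1) = (0,3)
Fill (0+1,2+0) = (1,2)
Fill (0+1,2+1) = (1,3)

Answer: ..##.#..
..##....
....#.#.
........
.....##.
.##.##..
........
##.##.#.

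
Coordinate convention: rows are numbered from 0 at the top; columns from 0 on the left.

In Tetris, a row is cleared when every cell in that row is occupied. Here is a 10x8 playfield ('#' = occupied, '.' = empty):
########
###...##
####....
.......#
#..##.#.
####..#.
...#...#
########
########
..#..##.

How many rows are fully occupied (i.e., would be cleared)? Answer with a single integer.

Answer: 3

Derivation:
Check each row:
  row 0: 0 empty cells -> FULL (clear)
  row 1: 3 empty cells -> not full
  row 2: 4 empty cells -> not full
  row 3: 7 empty cells -> not full
  row 4: 4 empty cells -> not full
  row 5: 3 empty cells -> not full
  row 6: 6 empty cells -> not full
  row 7: 0 empty cells -> FULL (clear)
  row 8: 0 empty cells -> FULL (clear)
  row 9: 5 empty cells -> not full
Total rows cleared: 3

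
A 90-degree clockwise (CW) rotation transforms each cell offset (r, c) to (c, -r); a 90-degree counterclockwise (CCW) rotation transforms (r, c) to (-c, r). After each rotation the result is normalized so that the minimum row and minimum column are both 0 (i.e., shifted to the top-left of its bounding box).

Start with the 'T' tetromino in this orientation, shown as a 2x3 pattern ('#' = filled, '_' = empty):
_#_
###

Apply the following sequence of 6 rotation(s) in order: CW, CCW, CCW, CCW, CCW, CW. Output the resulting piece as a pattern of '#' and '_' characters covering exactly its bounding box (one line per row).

Start:
_#_
###
After rotation 1 (CW):
#_
##
#_
After rotation 2 (CCW):
_#_
###
After rotation 3 (CCW):
_#
##
_#
After rotation 4 (CCW):
###
_#_
After rotation 5 (CCW):
#_
##
#_
After rotation 6 (CW):
###
_#_

Answer: ###
_#_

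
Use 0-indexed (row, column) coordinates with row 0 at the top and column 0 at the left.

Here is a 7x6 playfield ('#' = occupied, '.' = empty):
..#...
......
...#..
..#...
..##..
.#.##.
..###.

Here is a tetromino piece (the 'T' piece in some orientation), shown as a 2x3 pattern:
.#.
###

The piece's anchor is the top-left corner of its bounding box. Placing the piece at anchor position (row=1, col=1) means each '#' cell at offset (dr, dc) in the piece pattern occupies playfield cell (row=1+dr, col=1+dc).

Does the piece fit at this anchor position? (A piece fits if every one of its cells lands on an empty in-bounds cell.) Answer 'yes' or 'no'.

Answer: no

Derivation:
Check each piece cell at anchor (1, 1):
  offset (0,1) -> (1,2): empty -> OK
  offset (1,0) -> (2,1): empty -> OK
  offset (1,1) -> (2,2): empty -> OK
  offset (1,2) -> (2,3): occupied ('#') -> FAIL
All cells valid: no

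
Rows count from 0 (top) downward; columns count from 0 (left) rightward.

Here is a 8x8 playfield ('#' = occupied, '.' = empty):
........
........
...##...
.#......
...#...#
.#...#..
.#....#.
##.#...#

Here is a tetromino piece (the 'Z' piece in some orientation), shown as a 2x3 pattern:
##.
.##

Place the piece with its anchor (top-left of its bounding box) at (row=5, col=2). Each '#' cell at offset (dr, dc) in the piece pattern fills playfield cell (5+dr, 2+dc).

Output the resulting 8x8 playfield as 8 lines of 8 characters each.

Fill (5+0,2+0) = (5,2)
Fill (5+0,2+1) = (5,3)
Fill (5+1,2+1) = (6,3)
Fill (5+1,2+2) = (6,4)

Answer: ........
........
...##...
.#......
...#...#
.###.#..
.#.##.#.
##.#...#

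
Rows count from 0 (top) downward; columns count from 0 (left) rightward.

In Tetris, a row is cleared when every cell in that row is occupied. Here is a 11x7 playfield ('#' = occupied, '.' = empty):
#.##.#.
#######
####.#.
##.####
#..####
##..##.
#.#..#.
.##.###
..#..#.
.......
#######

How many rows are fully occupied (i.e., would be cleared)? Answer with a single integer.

Answer: 2

Derivation:
Check each row:
  row 0: 3 empty cells -> not full
  row 1: 0 empty cells -> FULL (clear)
  row 2: 2 empty cells -> not full
  row 3: 1 empty cell -> not full
  row 4: 2 empty cells -> not full
  row 5: 3 empty cells -> not full
  row 6: 4 empty cells -> not full
  row 7: 2 empty cells -> not full
  row 8: 5 empty cells -> not full
  row 9: 7 empty cells -> not full
  row 10: 0 empty cells -> FULL (clear)
Total rows cleared: 2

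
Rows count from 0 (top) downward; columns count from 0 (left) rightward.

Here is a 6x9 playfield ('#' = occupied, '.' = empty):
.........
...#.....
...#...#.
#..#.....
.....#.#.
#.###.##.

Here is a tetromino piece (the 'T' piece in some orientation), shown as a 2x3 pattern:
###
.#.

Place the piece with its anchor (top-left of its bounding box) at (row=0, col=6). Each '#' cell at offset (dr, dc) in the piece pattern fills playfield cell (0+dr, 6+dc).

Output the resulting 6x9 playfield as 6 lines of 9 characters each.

Fill (0+0,6+0) = (0,6)
Fill (0+0,6+1) = (0,7)
Fill (0+0,6+2) = (0,8)
Fill (0+1,6+1) = (1,7)

Answer: ......###
...#...#.
...#...#.
#..#.....
.....#.#.
#.###.##.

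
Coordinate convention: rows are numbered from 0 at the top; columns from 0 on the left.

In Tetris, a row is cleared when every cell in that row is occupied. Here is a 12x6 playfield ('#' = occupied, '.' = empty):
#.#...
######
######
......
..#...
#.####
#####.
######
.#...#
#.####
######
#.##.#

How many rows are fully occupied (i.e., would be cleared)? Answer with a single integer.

Answer: 4

Derivation:
Check each row:
  row 0: 4 empty cells -> not full
  row 1: 0 empty cells -> FULL (clear)
  row 2: 0 empty cells -> FULL (clear)
  row 3: 6 empty cells -> not full
  row 4: 5 empty cells -> not full
  row 5: 1 empty cell -> not full
  row 6: 1 empty cell -> not full
  row 7: 0 empty cells -> FULL (clear)
  row 8: 4 empty cells -> not full
  row 9: 1 empty cell -> not full
  row 10: 0 empty cells -> FULL (clear)
  row 11: 2 empty cells -> not full
Total rows cleared: 4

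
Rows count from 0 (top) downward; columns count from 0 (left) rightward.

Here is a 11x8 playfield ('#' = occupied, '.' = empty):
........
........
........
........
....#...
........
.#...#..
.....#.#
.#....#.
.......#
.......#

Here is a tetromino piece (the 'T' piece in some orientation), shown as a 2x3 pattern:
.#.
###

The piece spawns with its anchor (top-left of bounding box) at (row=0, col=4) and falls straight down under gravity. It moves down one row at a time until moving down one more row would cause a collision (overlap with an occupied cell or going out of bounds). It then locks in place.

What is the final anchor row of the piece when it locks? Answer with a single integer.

Spawn at (row=0, col=4). Try each row:
  row 0: fits
  row 1: fits
  row 2: fits
  row 3: blocked -> lock at row 2

Answer: 2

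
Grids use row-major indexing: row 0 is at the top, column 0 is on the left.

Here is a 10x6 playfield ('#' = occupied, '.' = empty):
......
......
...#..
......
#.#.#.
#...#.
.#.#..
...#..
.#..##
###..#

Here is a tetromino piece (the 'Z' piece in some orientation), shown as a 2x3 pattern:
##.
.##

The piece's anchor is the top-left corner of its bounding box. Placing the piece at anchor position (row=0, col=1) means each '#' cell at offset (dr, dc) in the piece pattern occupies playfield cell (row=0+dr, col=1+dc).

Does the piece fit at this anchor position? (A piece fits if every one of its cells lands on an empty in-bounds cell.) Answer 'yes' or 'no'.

Answer: yes

Derivation:
Check each piece cell at anchor (0, 1):
  offset (0,0) -> (0,1): empty -> OK
  offset (0,1) -> (0,2): empty -> OK
  offset (1,1) -> (1,2): empty -> OK
  offset (1,2) -> (1,3): empty -> OK
All cells valid: yes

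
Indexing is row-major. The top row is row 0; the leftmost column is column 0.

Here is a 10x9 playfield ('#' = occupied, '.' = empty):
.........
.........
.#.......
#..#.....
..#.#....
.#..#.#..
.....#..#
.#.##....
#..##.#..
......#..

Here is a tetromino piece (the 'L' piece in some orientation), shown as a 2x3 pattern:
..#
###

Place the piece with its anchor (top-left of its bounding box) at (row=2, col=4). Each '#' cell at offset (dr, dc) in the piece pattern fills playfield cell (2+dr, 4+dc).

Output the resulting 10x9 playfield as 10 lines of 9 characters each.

Fill (2+0,4+2) = (2,6)
Fill (2+1,4+0) = (3,4)
Fill (2+1,4+1) = (3,5)
Fill (2+1,4+2) = (3,6)

Answer: .........
.........
.#....#..
#..####..
..#.#....
.#..#.#..
.....#..#
.#.##....
#..##.#..
......#..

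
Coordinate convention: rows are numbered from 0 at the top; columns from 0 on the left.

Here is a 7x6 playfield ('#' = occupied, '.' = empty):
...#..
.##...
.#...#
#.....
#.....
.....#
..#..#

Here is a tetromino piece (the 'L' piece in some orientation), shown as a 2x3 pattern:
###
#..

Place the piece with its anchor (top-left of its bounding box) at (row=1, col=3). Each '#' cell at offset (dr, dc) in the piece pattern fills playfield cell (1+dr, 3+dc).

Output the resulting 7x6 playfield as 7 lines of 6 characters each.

Answer: ...#..
.#####
.#.#.#
#.....
#.....
.....#
..#..#

Derivation:
Fill (1+0,3+0) = (1,3)
Fill (1+0,3+1) = (1,4)
Fill (1+0,3+2) = (1,5)
Fill (1+1,3+0) = (2,3)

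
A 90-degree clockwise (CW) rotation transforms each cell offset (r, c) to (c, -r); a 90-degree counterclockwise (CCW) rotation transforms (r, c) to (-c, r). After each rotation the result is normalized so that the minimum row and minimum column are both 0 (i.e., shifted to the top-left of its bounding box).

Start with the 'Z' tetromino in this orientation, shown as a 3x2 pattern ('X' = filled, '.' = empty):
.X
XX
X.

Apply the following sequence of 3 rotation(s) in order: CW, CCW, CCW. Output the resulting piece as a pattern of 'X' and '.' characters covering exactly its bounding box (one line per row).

Start:
.X
XX
X.
After rotation 1 (CW):
XX.
.XX
After rotation 2 (CCW):
.X
XX
X.
After rotation 3 (CCW):
XX.
.XX

Answer: XX.
.XX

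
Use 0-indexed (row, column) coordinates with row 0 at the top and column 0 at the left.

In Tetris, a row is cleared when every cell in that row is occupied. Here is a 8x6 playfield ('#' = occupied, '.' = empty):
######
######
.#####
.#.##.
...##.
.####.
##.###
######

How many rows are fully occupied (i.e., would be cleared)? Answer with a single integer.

Check each row:
  row 0: 0 empty cells -> FULL (clear)
  row 1: 0 empty cells -> FULL (clear)
  row 2: 1 empty cell -> not full
  row 3: 3 empty cells -> not full
  row 4: 4 empty cells -> not full
  row 5: 2 empty cells -> not full
  row 6: 1 empty cell -> not full
  row 7: 0 empty cells -> FULL (clear)
Total rows cleared: 3

Answer: 3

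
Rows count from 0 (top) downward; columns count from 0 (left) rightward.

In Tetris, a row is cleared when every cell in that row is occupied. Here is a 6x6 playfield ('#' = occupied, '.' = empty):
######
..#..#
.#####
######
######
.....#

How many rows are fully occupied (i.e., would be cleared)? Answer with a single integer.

Check each row:
  row 0: 0 empty cells -> FULL (clear)
  row 1: 4 empty cells -> not full
  row 2: 1 empty cell -> not full
  row 3: 0 empty cells -> FULL (clear)
  row 4: 0 empty cells -> FULL (clear)
  row 5: 5 empty cells -> not full
Total rows cleared: 3

Answer: 3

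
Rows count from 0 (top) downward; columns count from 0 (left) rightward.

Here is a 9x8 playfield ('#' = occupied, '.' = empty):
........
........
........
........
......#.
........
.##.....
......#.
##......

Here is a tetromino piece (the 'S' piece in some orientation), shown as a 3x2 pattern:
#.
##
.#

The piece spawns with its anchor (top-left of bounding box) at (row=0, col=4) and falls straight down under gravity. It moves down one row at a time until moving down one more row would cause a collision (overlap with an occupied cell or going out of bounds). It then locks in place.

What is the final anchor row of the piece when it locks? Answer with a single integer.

Spawn at (row=0, col=4). Try each row:
  row 0: fits
  row 1: fits
  row 2: fits
  row 3: fits
  row 4: fits
  row 5: fits
  row 6: fits
  row 7: blocked -> lock at row 6

Answer: 6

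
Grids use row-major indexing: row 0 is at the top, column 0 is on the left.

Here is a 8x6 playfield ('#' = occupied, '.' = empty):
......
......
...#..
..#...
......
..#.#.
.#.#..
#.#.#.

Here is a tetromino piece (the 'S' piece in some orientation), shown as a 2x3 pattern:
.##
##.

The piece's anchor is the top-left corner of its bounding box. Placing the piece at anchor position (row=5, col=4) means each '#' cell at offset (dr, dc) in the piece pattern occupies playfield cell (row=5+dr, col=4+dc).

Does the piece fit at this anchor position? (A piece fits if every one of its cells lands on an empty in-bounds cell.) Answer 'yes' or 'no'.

Answer: no

Derivation:
Check each piece cell at anchor (5, 4):
  offset (0,1) -> (5,5): empty -> OK
  offset (0,2) -> (5,6): out of bounds -> FAIL
  offset (1,0) -> (6,4): empty -> OK
  offset (1,1) -> (6,5): empty -> OK
All cells valid: no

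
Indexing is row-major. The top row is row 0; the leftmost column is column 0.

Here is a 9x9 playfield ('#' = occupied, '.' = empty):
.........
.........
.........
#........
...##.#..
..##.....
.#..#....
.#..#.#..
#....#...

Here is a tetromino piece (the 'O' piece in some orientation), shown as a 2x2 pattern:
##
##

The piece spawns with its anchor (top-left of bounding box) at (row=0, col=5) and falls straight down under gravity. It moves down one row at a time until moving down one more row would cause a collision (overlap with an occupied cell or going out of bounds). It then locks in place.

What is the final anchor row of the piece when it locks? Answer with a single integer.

Answer: 2

Derivation:
Spawn at (row=0, col=5). Try each row:
  row 0: fits
  row 1: fits
  row 2: fits
  row 3: blocked -> lock at row 2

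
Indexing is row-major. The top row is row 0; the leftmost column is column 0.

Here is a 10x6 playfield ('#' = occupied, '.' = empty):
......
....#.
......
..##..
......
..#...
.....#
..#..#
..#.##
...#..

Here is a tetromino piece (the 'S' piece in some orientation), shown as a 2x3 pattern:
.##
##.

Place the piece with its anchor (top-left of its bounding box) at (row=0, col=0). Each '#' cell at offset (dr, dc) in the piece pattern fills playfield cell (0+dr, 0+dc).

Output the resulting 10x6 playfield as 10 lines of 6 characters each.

Answer: .##...
##..#.
......
..##..
......
..#...
.....#
..#..#
..#.##
...#..

Derivation:
Fill (0+0,0+1) = (0,1)
Fill (0+0,0+2) = (0,2)
Fill (0+1,0+0) = (1,0)
Fill (0+1,0+1) = (1,1)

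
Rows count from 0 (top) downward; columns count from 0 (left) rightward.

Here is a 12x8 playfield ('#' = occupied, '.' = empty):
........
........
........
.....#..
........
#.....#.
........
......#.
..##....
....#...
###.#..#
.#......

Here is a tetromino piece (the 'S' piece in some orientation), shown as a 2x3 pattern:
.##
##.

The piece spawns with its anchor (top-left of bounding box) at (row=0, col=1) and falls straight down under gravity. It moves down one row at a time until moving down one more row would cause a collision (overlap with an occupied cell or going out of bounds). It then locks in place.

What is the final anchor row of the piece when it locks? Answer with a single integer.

Spawn at (row=0, col=1). Try each row:
  row 0: fits
  row 1: fits
  row 2: fits
  row 3: fits
  row 4: fits
  row 5: fits
  row 6: fits
  row 7: blocked -> lock at row 6

Answer: 6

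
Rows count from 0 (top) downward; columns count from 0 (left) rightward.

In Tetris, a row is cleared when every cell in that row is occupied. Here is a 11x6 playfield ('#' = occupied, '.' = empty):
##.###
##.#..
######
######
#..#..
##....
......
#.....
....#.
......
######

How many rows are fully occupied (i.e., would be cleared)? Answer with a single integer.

Answer: 3

Derivation:
Check each row:
  row 0: 1 empty cell -> not full
  row 1: 3 empty cells -> not full
  row 2: 0 empty cells -> FULL (clear)
  row 3: 0 empty cells -> FULL (clear)
  row 4: 4 empty cells -> not full
  row 5: 4 empty cells -> not full
  row 6: 6 empty cells -> not full
  row 7: 5 empty cells -> not full
  row 8: 5 empty cells -> not full
  row 9: 6 empty cells -> not full
  row 10: 0 empty cells -> FULL (clear)
Total rows cleared: 3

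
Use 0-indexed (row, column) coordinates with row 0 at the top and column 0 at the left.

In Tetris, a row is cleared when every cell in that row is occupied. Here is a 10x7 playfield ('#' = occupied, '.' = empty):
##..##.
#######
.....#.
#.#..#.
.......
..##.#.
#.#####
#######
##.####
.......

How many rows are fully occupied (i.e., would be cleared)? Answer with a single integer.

Answer: 2

Derivation:
Check each row:
  row 0: 3 empty cells -> not full
  row 1: 0 empty cells -> FULL (clear)
  row 2: 6 empty cells -> not full
  row 3: 4 empty cells -> not full
  row 4: 7 empty cells -> not full
  row 5: 4 empty cells -> not full
  row 6: 1 empty cell -> not full
  row 7: 0 empty cells -> FULL (clear)
  row 8: 1 empty cell -> not full
  row 9: 7 empty cells -> not full
Total rows cleared: 2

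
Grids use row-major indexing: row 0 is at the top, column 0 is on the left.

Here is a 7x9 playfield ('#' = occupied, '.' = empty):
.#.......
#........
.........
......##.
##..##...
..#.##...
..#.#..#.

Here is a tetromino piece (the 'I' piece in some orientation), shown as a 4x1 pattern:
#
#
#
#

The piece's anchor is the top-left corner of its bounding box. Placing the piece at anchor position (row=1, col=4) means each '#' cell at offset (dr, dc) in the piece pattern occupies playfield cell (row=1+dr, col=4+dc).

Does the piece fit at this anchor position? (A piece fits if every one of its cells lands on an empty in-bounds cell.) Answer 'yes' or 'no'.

Check each piece cell at anchor (1, 4):
  offset (0,0) -> (1,4): empty -> OK
  offset (1,0) -> (2,4): empty -> OK
  offset (2,0) -> (3,4): empty -> OK
  offset (3,0) -> (4,4): occupied ('#') -> FAIL
All cells valid: no

Answer: no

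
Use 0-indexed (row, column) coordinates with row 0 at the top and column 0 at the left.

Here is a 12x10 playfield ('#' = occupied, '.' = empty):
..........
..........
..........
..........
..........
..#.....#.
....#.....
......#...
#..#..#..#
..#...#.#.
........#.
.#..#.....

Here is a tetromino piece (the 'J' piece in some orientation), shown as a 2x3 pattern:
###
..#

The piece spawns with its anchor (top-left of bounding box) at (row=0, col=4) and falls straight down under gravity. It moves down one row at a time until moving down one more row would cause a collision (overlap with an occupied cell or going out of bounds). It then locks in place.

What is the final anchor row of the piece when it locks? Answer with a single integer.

Answer: 5

Derivation:
Spawn at (row=0, col=4). Try each row:
  row 0: fits
  row 1: fits
  row 2: fits
  row 3: fits
  row 4: fits
  row 5: fits
  row 6: blocked -> lock at row 5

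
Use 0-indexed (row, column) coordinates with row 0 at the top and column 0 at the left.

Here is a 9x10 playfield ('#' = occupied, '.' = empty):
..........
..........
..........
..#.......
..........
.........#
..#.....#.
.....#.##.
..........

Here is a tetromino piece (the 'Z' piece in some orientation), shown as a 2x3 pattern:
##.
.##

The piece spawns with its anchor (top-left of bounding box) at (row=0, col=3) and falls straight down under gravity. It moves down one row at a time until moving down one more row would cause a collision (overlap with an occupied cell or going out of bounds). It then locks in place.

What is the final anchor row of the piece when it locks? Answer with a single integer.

Spawn at (row=0, col=3). Try each row:
  row 0: fits
  row 1: fits
  row 2: fits
  row 3: fits
  row 4: fits
  row 5: fits
  row 6: blocked -> lock at row 5

Answer: 5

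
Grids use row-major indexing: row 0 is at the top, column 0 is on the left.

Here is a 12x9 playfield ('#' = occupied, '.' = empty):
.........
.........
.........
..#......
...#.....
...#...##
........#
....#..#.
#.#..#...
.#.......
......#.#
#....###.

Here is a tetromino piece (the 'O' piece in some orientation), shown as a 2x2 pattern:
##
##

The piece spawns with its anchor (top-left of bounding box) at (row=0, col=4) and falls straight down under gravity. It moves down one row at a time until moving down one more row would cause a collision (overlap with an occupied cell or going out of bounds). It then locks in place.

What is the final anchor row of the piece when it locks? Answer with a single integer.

Answer: 5

Derivation:
Spawn at (row=0, col=4). Try each row:
  row 0: fits
  row 1: fits
  row 2: fits
  row 3: fits
  row 4: fits
  row 5: fits
  row 6: blocked -> lock at row 5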